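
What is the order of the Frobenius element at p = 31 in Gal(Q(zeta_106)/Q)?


The Frobenius at p in Gal(Q(zeta_n)/Q) = (Z/nZ)* is the class of p, so its order is ord_106(31), the smallest k >= 1 with 31^k = 1 mod 106.
n = 106 = 2 * 53, phi(106) = 52; the order divides phi(n).
Divisors of 52: 1, 2, 4, 13, 26, 52
Repeated squaring mod 106: 31^1 = 31, 31^2 = 7, 31^4 = 49, 31^8 = 69, 31^16 = 97, 31^32 = 81
Test divisors in increasing order:
  k=1: 31^1 = 31 mod 106
  k=2: 31^2 = 7 mod 106
  k=4: 31^4 = 49 mod 106
  k=13: 31^13 = 69 * 49 * 31 = 83 mod 106
  k=26: 31^26 = 97 * 69 * 7 = 105 mod 106
  k=52: 31^52 = 81 * 97 * 49 = 1 mod 106  <- first divisor giving 1
Order = 52

52


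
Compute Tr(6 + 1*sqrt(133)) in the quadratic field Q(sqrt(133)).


Tr(a + b*sqrt(d)) = (a + b*sqrt(d)) + (a - b*sqrt(d)) = 2a
= 2 * (6)
= 12

12


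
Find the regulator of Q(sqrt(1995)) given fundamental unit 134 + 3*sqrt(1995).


epsilon = 134 + 3*sqrt(1995)
= 267.9963
R = ln(267.9963)
= 5.5910

5.5910


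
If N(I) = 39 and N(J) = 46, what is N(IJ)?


N(IJ) = N(I) * N(J)
= 39 * 46
= 1794

1794


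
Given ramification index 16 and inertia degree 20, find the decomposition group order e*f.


|D_P| = e * f
= 16 * 20
= 320

320


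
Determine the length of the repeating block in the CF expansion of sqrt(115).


Run the CF algorithm for sqrt(115).
a_0 = floor(sqrt(115)) = 10; set m_0=0, q_0=1.
Recurrence: m' = q*a - m,  q' = (d - m'^2)/q,  a' = floor((a_0 + m')/q').
  step 1: m=10, q=15, a=1
  step 2: m=5, q=6, a=2
  step 3: m=7, q=11, a=1
  step 4: m=4, q=9, a=1
  step 5: m=5, q=10, a=1
  step 6: m=5, q=9, a=1
  step 7: m=4, q=11, a=1
  step 8: m=7, q=6, a=2
  step 9: m=5, q=15, a=1
  step 10: m=10, q=1, a=20
a_10 = 2*a_0 = 20, so the period closes here.
sqrt(115) = [10; 1, 2, 1, 1, 1, 1, 1, 2, 1, 20]
Period length = 10

10


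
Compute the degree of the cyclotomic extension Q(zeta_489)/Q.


The degree equals Euler's totient phi(489).
489 = 3 * 163
phi(489) = 324

324


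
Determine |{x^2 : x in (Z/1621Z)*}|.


For prime p, the number of non-zero quadratic residues is (p-1)/2.
= (1621-1)/2
= 810

810


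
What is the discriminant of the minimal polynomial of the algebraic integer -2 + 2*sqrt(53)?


The element -2 + 2*sqrt(53) has minimal polynomial:
x^2 + 4*x - 208
Discriminant = (4)^2 - 4*(-208)
= 16 + 832
= 848

848


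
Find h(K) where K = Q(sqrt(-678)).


K = Q(sqrt(-678)). d mod 4 = 2, so D = disc(K) = 4d = -2712
h(K) equals the number of primitive reduced positive-definite forms (a, b, c) = a*x^2 + b*x*y + c*y^2 with b^2 - 4ac = D,
where reduced means |b| <= a <= c, with b >= 0 whenever |b| = a or a = c, and primitive means gcd(a, b, c) = 1.
Reduced forces 3a^2 <= |D| = 2712, so 1 <= a <= 30; b must have the parity of D, and c = (b^2 - D)/(4a) must be an integer >= a.
Enumerate a = 1..30, b in [-a, a]:
  a=1: (1, 0, 678)  [1]
  a=2: (2, 0, 339)  [1]
  a=3: (3, 0, 226)  [1]
  a=4..5: none
  a=6: (6, 0, 113)  [1]
  a=7: (7, -2, 97), (7, 2, 97)  [2]
  a=8..10: none
  a=11: (11, -4, 62), (11, 4, 62)  [2]
  a=12..13: none
  a=14: (14, -12, 51), (14, 12, 51)  [2]
  a=15..16: none
  a=17: (17, -12, 42), (17, 12, 42)  [2]
  a=18: none
  a=19: (19, -10, 37), (19, 10, 37)  [2]
  a=20: none
  a=21: (21, -12, 34), (21, 12, 34)  [2]
  a=22: (22, -4, 31), (22, 4, 31)  [2]
  a=23: (23, -18, 33), (23, 18, 33)  [2]
  a=24..30: none
Total reduced forms: 1 + 1 + 1 + 1 + 2 + 2 + 2 + 2 + 2 + 2 + 2 + 2 = 20
h = 20

20


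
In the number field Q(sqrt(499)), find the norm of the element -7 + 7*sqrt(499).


N(a + b*sqrt(d)) = a^2 - d*b^2
= (-7)^2 - (499)*(7)^2
= 49 - 24451
= -24402

-24402


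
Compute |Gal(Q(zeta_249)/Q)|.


|Gal(Q(zeta_249)/Q)| = phi(249)
= 164

164


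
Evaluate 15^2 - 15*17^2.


x^2 - d*y^2
= 15^2 - 15*17^2
= 225 - 4335
= -4110

-4110


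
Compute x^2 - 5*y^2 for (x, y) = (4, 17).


x^2 - d*y^2
= 4^2 - 5*17^2
= 16 - 1445
= -1429

-1429


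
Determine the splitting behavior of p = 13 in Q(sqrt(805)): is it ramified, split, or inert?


K = Q(sqrt(805)). Since d mod 4 = 1, disc(K) = 805.
Check p | disc: 805 mod 13 = 12.
p does not divide disc. Compute Legendre symbol (d/p):
12^((13-1)/2) mod 13 = 1
(d/p) = 1, so p splits: (p) = P*P' with e=1, f=1, g=2.
Therefore p is split.

split


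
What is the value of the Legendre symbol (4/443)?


p = 443 is prime, so compute (4/443) with the reciprocity algorithm (Jacobi-symbol steps: pull out 2s via (2/n), flip via reciprocity, reduce):
  pull out 2: (2/443) = -1  (since 443 mod 8 = 3)
  pull out 2: (2/443) = -1  (since 443 mod 8 = 3)
  (1/443) = 1
Product of signs = 1
(4/443) = 1

1


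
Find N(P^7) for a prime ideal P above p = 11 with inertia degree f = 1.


N(P^a) = p^(a*f)
= 11^(7*1)
= 11^7
= 19487171

19487171


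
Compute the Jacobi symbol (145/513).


Compute (145/513) via quadratic reciprocity:
  reciprocity: (145/513) -> +(513/145)
  reduce: (78/145)
  pull out 2: (2/145) = +1  (since 145 mod 8 = 1)
  reciprocity: (39/145) -> +(145/39)
  reduce: (28/39)
  pull out 2: (2/39) = +1  (since 39 mod 8 = 7)
  pull out 2: (2/39) = +1  (since 39 mod 8 = 7)
  reciprocity: (7/39) -> -(39/7)
  reduce: (4/7)
  pull out 2: (2/7) = +1  (since 7 mod 8 = 7)
  pull out 2: (2/7) = +1  (since 7 mod 8 = 7)
  (1/7) = 1
Product of signs = -1

-1


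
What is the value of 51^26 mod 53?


p = 53 is prime and the exponent is (p-1)/2 = 26, so by Euler's criterion 51^26 = (51/53) = +1 or -1 mod 53.
Compute by square-and-multiply:
  26 = 16 + 8 + 2 (binary 11010)
  Repeated squaring mod 53: 51^1 = 51, 51^2 = 4, 51^4 = 16, 51^8 = 44, 51^16 = 28
  51^26 = 51^16 * 51^8 * 51^2 = 28 * 44 * 4 mod 53
    28 * 44 = 1232 = 13 mod 53
    13 * 4 = 52 = 52 mod 53
  51^26 = 52 mod 53
Result 52 = p - 1 = -1 mod 53: 51 is a quadratic non-residue mod 53. As a residue in [0, p-1] the value is 52.
51^26 mod 53 = 52

52


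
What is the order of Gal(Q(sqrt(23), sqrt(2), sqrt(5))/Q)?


The 3 square roots of distinct primes are multiplicatively independent over Q,
so [K:Q] = 2^3 and Gal(K/Q) is isomorphic to (Z/2Z)^3.
|Gal| = 2^3 = 8

8


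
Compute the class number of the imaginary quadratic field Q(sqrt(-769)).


K = Q(sqrt(-769)). d mod 4 = 3, so D = disc(K) = 4d = -3076
h(K) equals the number of primitive reduced positive-definite forms (a, b, c) = a*x^2 + b*x*y + c*y^2 with b^2 - 4ac = D,
where reduced means |b| <= a <= c, with b >= 0 whenever |b| = a or a = c, and primitive means gcd(a, b, c) = 1.
Reduced forces 3a^2 <= |D| = 3076, so 1 <= a <= 32; b must have the parity of D, and c = (b^2 - D)/(4a) must be an integer >= a.
Enumerate a = 1..32, b in [-a, a]:
  a=1: (1, 0, 769)  [1]
  a=2: (2, 2, 385)  [1]
  a=3..4: none
  a=5: (5, -2, 154), (5, 2, 154)  [2]
  a=6: none
  a=7: (7, -2, 110), (7, 2, 110)  [2]
  a=8..9: none
  a=10: (10, -2, 77), (10, 2, 77)  [2]
  a=11: (11, -2, 70), (11, 2, 70)  [2]
  a=12..13: none
  a=14: (14, -2, 55), (14, 2, 55)  [2]
  a=15..16: none
  a=17: (17, -16, 49), (17, 16, 49)  [2]
  a=18..21: none
  a=22: (22, -2, 35), (22, 2, 35)  [2]
  a=23: (23, -12, 35), (23, 12, 35)  [2]
  a=24: none
  a=25: (25, -18, 34), (25, 18, 34)  [2]
  a=26..32: none
Total reduced forms: 1 + 1 + 2 + 2 + 2 + 2 + 2 + 2 + 2 + 2 + 2 = 20
h = 20

20


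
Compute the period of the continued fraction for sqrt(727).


Run the CF algorithm for sqrt(727).
a_0 = floor(sqrt(727)) = 26; set m_0=0, q_0=1.
Recurrence: m' = q*a - m,  q' = (d - m'^2)/q,  a' = floor((a_0 + m')/q').
  step 1: m=26, q=51, a=1
  step 2: m=25, q=2, a=25
  step 3: m=25, q=51, a=1
  step 4: m=26, q=1, a=52
a_4 = 2*a_0 = 52, so the period closes here.
sqrt(727) = [26; 1, 25, 1, 52]
Period length = 4

4


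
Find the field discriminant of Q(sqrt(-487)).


For K = Q(sqrt(d)) with d squarefree: disc(K) = d if d = 1 mod 4, and disc(K) = 4d if d = 2 or 3 mod 4.
Here d = -487, and d mod 4 = 1.
d = 1 mod 4 (O_K = Z[(1+sqrt(d))/2]), so disc(K) = d = -487

-487


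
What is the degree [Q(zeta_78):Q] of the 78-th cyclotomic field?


The degree equals Euler's totient phi(78).
78 = 2 * 3 * 13
phi(78) = 24

24


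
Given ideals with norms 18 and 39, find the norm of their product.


N(IJ) = N(I) * N(J)
= 18 * 39
= 702

702


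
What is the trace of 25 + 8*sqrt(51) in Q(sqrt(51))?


Tr(a + b*sqrt(d)) = (a + b*sqrt(d)) + (a - b*sqrt(d)) = 2a
= 2 * (25)
= 50

50


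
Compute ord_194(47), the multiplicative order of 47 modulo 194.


We want ord_194(47), the smallest k >= 1 with 47^k = 1 mod 194.
n = 194 = 2 * 97, phi(194) = 96; the order divides phi(n).
Divisors of 96: 1, 2, 3, 4, 6, 8, 12, 16, 24, 32, 48, 96
Repeated squaring mod 194: 47^1 = 47, 47^2 = 75, 47^4 = 193, 47^8 = 1, 47^16 = 1, 47^32 = 1, 47^64 = 1
Test divisors in increasing order:
  k=1: 47^1 = 47 mod 194
  k=2: 47^2 = 75 mod 194
  k=3: 47^3 = 75 * 47 = 33 mod 194
  k=4: 47^4 = 193 mod 194
  k=6: 47^6 = 193 * 75 = 119 mod 194
  k=8: 47^8 = 1 mod 194  <- first divisor giving 1
Order = 8

8


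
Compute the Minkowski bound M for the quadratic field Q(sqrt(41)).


d = 41, d mod 4 = 1, so disc(K) = d = 41; |disc(K)| = 41
Real quadratic field, so n = 2, s = r2 = 0, r1 = 2
M = (n!/n^n) * (4/pi)^s * sqrt(|disc(K)|) = (2!/2^2) * (4/pi)^0 * sqrt(41)
= 0.5 * 1.000000 * 6.403124
= 3.2016

3.2016


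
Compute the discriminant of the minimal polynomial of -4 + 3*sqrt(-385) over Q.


The element -4 + 3*sqrt(-385) has minimal polynomial:
x^2 + 8*x + 3481
Discriminant = (8)^2 - 4*(3481)
= 64 - 13924
= -13860

-13860


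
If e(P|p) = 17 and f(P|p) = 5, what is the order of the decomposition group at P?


|D_P| = e * f
= 17 * 5
= 85

85


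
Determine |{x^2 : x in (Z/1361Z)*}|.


For prime p, the number of non-zero quadratic residues is (p-1)/2.
= (1361-1)/2
= 680

680


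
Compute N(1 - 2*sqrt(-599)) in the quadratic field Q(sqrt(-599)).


N(a + b*sqrt(d)) = a^2 - d*b^2
= (1)^2 - (-599)*(-2)^2
= 1 + 2396
= 2397

2397


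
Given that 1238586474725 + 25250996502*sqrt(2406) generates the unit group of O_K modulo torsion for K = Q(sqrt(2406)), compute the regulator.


epsilon = 1238586474725 + 25250996502*sqrt(2406)
= 2.4772e+12
R = ln(2.4772e+12)
= 28.5381

28.5381


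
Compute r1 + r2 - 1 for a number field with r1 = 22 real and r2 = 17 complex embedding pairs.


By Dirichlet's unit theorem:
rank = r1 + r2 - 1
= 22 + 17 - 1
= 38

38


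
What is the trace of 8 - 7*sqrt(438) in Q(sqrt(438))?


Tr(a + b*sqrt(d)) = (a + b*sqrt(d)) + (a - b*sqrt(d)) = 2a
= 2 * (8)
= 16

16


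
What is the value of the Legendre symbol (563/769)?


p = 769 is prime, so compute (563/769) with the reciprocity algorithm (Jacobi-symbol steps: pull out 2s via (2/n), flip via reciprocity, reduce):
  reciprocity: (563/769) -> +(769/563)
  reduce: (206/563)
  pull out 2: (2/563) = -1  (since 563 mod 8 = 3)
  reciprocity: (103/563) -> -(563/103)
  reduce: (48/103)
  pull out 2: (2/103) = +1  (since 103 mod 8 = 7)
  pull out 2: (2/103) = +1  (since 103 mod 8 = 7)
  pull out 2: (2/103) = +1  (since 103 mod 8 = 7)
  pull out 2: (2/103) = +1  (since 103 mod 8 = 7)
  reciprocity: (3/103) -> -(103/3)
  reduce: (1/3)
  (1/3) = 1
Product of signs = -1
(563/769) = -1

-1


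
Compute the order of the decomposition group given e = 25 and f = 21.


|D_P| = e * f
= 25 * 21
= 525

525


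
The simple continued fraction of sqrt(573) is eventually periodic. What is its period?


Run the CF algorithm for sqrt(573).
a_0 = floor(sqrt(573)) = 23; set m_0=0, q_0=1.
Recurrence: m' = q*a - m,  q' = (d - m'^2)/q,  a' = floor((a_0 + m')/q').
  step 1: m=23, q=44, a=1
  step 2: m=21, q=3, a=14
  step 3: m=21, q=44, a=1
  step 4: m=23, q=1, a=46
a_4 = 2*a_0 = 46, so the period closes here.
sqrt(573) = [23; 1, 14, 1, 46]
Period length = 4

4


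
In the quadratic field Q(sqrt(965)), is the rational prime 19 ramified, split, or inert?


K = Q(sqrt(965)). Since d mod 4 = 1, disc(K) = 965.
Check p | disc: 965 mod 19 = 15.
p does not divide disc. Compute Legendre symbol (d/p):
15^((19-1)/2) mod 19 = -1
(d/p) = -1, so p is inert: (p) stays prime with e=1, f=2, g=1.
Therefore p is inert.

inert


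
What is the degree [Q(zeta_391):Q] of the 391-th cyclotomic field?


The degree equals Euler's totient phi(391).
391 = 17 * 23
phi(391) = 352

352


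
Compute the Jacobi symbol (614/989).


Compute (614/989) via quadratic reciprocity:
  pull out 2: (2/989) = -1  (since 989 mod 8 = 5)
  reciprocity: (307/989) -> +(989/307)
  reduce: (68/307)
  pull out 2: (2/307) = -1  (since 307 mod 8 = 3)
  pull out 2: (2/307) = -1  (since 307 mod 8 = 3)
  reciprocity: (17/307) -> +(307/17)
  reduce: (1/17)
  (1/17) = 1
Product of signs = -1

-1


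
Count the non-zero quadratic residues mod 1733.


For prime p, the number of non-zero quadratic residues is (p-1)/2.
= (1733-1)/2
= 866

866


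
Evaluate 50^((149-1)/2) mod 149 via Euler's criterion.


p = 149 is prime and the exponent is (p-1)/2 = 74, so by Euler's criterion 50^74 = (50/149) = +1 or -1 mod 149.
Compute by square-and-multiply:
  74 = 64 + 8 + 2 (binary 1001010)
  Repeated squaring mod 149: 50^1 = 50, 50^2 = 116, 50^4 = 46, 50^8 = 30, 50^16 = 6, 50^32 = 36, 50^64 = 104
  50^74 = 50^64 * 50^8 * 50^2 = 104 * 30 * 116 mod 149
    104 * 30 = 3120 = 140 mod 149
    140 * 116 = 16240 = 148 mod 149
  50^74 = 148 mod 149
Result 148 = p - 1 = -1 mod 149: 50 is a quadratic non-residue mod 149. As a residue in [0, p-1] the value is 148.
50^74 mod 149 = 148

148


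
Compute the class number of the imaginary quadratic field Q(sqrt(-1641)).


K = Q(sqrt(-1641)). d mod 4 = 3, so D = disc(K) = 4d = -6564
h(K) equals the number of primitive reduced positive-definite forms (a, b, c) = a*x^2 + b*x*y + c*y^2 with b^2 - 4ac = D,
where reduced means |b| <= a <= c, with b >= 0 whenever |b| = a or a = c, and primitive means gcd(a, b, c) = 1.
Reduced forces 3a^2 <= |D| = 6564, so 1 <= a <= 46; b must have the parity of D, and c = (b^2 - D)/(4a) must be an integer >= a.
Enumerate a = 1..46, b in [-a, a]:
  a=1: (1, 0, 1641)  [1]
  a=2: (2, 2, 821)  [1]
  a=3: (3, 0, 547)  [1]
  a=4: none
  a=5: (5, -4, 329), (5, 4, 329)  [2]
  a=6: (6, 6, 275)  [1]
  a=7: (7, -4, 235), (7, 4, 235)  [2]
  a=8..9: none
  a=10: (10, -6, 165), (10, 6, 165)  [2]
  a=11: (11, -6, 150), (11, 6, 150)  [2]
  a=12: none
  a=13: (13, -12, 129), (13, 12, 129)  [2]
  a=14: (14, -10, 119), (14, 10, 119)  [2]
  a=15: (15, -6, 110), (15, 6, 110)  [2]
  a=16: none
  a=17: (17, -10, 98), (17, 10, 98)  [2]
  a=18..20: none
  a=21: (21, -18, 82), (21, 18, 82)  [2]
  a=22: (22, -6, 75), (22, 6, 75)  [2]
  a=23..24: none
  a=25: (25, -6, 66), (25, 6, 66)  [2]
  a=26: (26, -14, 65), (26, 14, 65)  [2]
  a=27..29: none
  a=30: (30, -6, 55), (30, 6, 55)  [2]
  a=31: (31, -16, 55), (31, 16, 55)  [2]
  a=32: none
  a=33: (33, -6, 50), (33, 6, 50)  [2]
  a=34: (34, -10, 49), (34, 10, 49)  [2]
  a=35: (35, -24, 51), (35, -4, 47), (35, 4, 47), (35, 24, 51)  [4]
  a=36..38: none
  a=39: (39, -12, 43), (39, 12, 43)  [2]
  a=40: none
  a=41: (41, -18, 42), (41, 18, 42)  [2]
  a=42..46: none
Total reduced forms: 1 + 1 + 1 + 2 + 1 + 2 + 2 + 2 + 2 + 2 + 2 + 2 + 2 + 2 + 2 + 2 + 2 + 2 + 2 + 2 + 4 + 2 + 2 = 44
h = 44

44


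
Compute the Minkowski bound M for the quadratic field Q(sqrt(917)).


d = 917, d mod 4 = 1, so disc(K) = d = 917; |disc(K)| = 917
Real quadratic field, so n = 2, s = r2 = 0, r1 = 2
M = (n!/n^n) * (4/pi)^s * sqrt(|disc(K)|) = (2!/2^2) * (4/pi)^0 * sqrt(917)
= 0.5 * 1.000000 * 30.282008
= 15.1410

15.1410


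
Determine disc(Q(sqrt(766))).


For K = Q(sqrt(d)) with d squarefree: disc(K) = d if d = 1 mod 4, and disc(K) = 4d if d = 2 or 3 mod 4.
Here d = 766, and d mod 4 = 2.
d = 2 mod 4, not 1 (O_K = Z[sqrt(d)]), so disc(K) = 4d = 4 * (766) = 3064

3064


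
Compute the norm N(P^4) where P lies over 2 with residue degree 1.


N(P^a) = p^(a*f)
= 2^(4*1)
= 2^4
= 16

16


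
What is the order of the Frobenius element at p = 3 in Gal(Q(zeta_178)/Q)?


The Frobenius at p in Gal(Q(zeta_n)/Q) = (Z/nZ)* is the class of p, so its order is ord_178(3), the smallest k >= 1 with 3^k = 1 mod 178.
n = 178 = 2 * 89, phi(178) = 88; the order divides phi(n).
Divisors of 88: 1, 2, 4, 8, 11, 22, 44, 88
Repeated squaring mod 178: 3^1 = 3, 3^2 = 9, 3^4 = 81, 3^8 = 153, 3^16 = 91, 3^32 = 93, 3^64 = 105
Test divisors in increasing order:
  k=1: 3^1 = 3 mod 178
  k=2: 3^2 = 9 mod 178
  k=4: 3^4 = 81 mod 178
  k=8: 3^8 = 153 mod 178
  k=11: 3^11 = 153 * 9 * 3 = 37 mod 178
  k=22: 3^22 = 91 * 81 * 9 = 123 mod 178
  k=44: 3^44 = 93 * 153 * 81 = 177 mod 178
  k=88: 3^88 = 105 * 91 * 153 = 1 mod 178  <- first divisor giving 1
Order = 88

88


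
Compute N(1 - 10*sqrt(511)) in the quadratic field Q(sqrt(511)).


N(a + b*sqrt(d)) = a^2 - d*b^2
= (1)^2 - (511)*(-10)^2
= 1 - 51100
= -51099

-51099


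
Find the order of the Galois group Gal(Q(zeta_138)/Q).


|Gal(Q(zeta_138)/Q)| = phi(138)
= 44

44


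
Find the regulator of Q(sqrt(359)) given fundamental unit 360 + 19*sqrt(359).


epsilon = 360 + 19*sqrt(359)
= 719.9986
R = ln(719.9986)
= 6.5792

6.5792


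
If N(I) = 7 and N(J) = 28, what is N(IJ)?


N(IJ) = N(I) * N(J)
= 7 * 28
= 196

196


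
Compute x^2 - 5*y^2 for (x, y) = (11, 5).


x^2 - d*y^2
= 11^2 - 5*5^2
= 121 - 125
= -4

-4


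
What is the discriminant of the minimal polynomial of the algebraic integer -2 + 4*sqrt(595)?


The element -2 + 4*sqrt(595) has minimal polynomial:
x^2 + 4*x - 9516
Discriminant = (4)^2 - 4*(-9516)
= 16 + 38064
= 38080

38080


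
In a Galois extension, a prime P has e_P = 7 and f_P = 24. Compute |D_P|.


|D_P| = e * f
= 7 * 24
= 168

168


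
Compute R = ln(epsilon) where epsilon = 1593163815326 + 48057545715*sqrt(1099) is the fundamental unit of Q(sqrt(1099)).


epsilon = 1593163815326 + 48057545715*sqrt(1099)
= 3.1863e+12
R = ln(3.1863e+12)
= 28.7899

28.7899


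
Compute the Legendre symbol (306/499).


p = 499 is prime, so compute (306/499) with the reciprocity algorithm (Jacobi-symbol steps: pull out 2s via (2/n), flip via reciprocity, reduce):
  pull out 2: (2/499) = -1  (since 499 mod 8 = 3)
  reciprocity: (153/499) -> +(499/153)
  reduce: (40/153)
  pull out 2: (2/153) = +1  (since 153 mod 8 = 1)
  pull out 2: (2/153) = +1  (since 153 mod 8 = 1)
  pull out 2: (2/153) = +1  (since 153 mod 8 = 1)
  reciprocity: (5/153) -> +(153/5)
  reduce: (3/5)
  reciprocity: (3/5) -> +(5/3)
  reduce: (2/3)
  pull out 2: (2/3) = -1  (since 3 mod 8 = 3)
  (1/3) = 1
Product of signs = 1
(306/499) = 1

1


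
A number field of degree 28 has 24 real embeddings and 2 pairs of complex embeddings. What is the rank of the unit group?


By Dirichlet's unit theorem:
rank = r1 + r2 - 1
= 24 + 2 - 1
= 25

25


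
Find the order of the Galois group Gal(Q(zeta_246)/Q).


|Gal(Q(zeta_246)/Q)| = phi(246)
= 80

80


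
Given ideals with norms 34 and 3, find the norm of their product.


N(IJ) = N(I) * N(J)
= 34 * 3
= 102

102


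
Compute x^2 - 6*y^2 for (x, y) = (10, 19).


x^2 - d*y^2
= 10^2 - 6*19^2
= 100 - 2166
= -2066

-2066


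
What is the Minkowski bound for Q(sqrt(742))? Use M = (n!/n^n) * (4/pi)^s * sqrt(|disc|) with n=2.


d = 742, d mod 4 = 2, so disc(K) = 4d = 2968; |disc(K)| = 2968
Real quadratic field, so n = 2, s = r2 = 0, r1 = 2
M = (n!/n^n) * (4/pi)^s * sqrt(|disc(K)|) = (2!/2^2) * (4/pi)^0 * sqrt(2968)
= 0.5 * 1.000000 * 54.479354
= 27.2397

27.2397


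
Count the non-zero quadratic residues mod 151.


For prime p, the number of non-zero quadratic residues is (p-1)/2.
= (151-1)/2
= 75

75


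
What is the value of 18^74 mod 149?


p = 149 is prime and the exponent is (p-1)/2 = 74, so by Euler's criterion 18^74 = (18/149) = +1 or -1 mod 149.
Compute by square-and-multiply:
  74 = 64 + 8 + 2 (binary 1001010)
  Repeated squaring mod 149: 18^1 = 18, 18^2 = 26, 18^4 = 80, 18^8 = 142, 18^16 = 49, 18^32 = 17, 18^64 = 140
  18^74 = 18^64 * 18^8 * 18^2 = 140 * 142 * 26 mod 149
    140 * 142 = 19880 = 63 mod 149
    63 * 26 = 1638 = 148 mod 149
  18^74 = 148 mod 149
Result 148 = p - 1 = -1 mod 149: 18 is a quadratic non-residue mod 149. As a residue in [0, p-1] the value is 148.
18^74 mod 149 = 148

148


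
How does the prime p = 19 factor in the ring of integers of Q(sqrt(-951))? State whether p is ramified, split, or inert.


K = Q(sqrt(-951)). Since d mod 4 = 1, disc(K) = -951.
Check p | disc: -951 mod 19 = 18.
p does not divide disc. Compute Legendre symbol (d/p):
18^((19-1)/2) mod 19 = -1
(d/p) = -1, so p is inert: (p) stays prime with e=1, f=2, g=1.
Therefore p is inert.

inert


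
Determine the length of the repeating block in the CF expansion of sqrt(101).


Run the CF algorithm for sqrt(101).
a_0 = floor(sqrt(101)) = 10; set m_0=0, q_0=1.
Recurrence: m' = q*a - m,  q' = (d - m'^2)/q,  a' = floor((a_0 + m')/q').
  step 1: m=10, q=1, a=20
a_1 = 2*a_0 = 20, so the period closes here.
sqrt(101) = [10; 20]
Period length = 1

1


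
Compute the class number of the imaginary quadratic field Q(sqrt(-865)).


K = Q(sqrt(-865)). d mod 4 = 3, so D = disc(K) = 4d = -3460
h(K) equals the number of primitive reduced positive-definite forms (a, b, c) = a*x^2 + b*x*y + c*y^2 with b^2 - 4ac = D,
where reduced means |b| <= a <= c, with b >= 0 whenever |b| = a or a = c, and primitive means gcd(a, b, c) = 1.
Reduced forces 3a^2 <= |D| = 3460, so 1 <= a <= 33; b must have the parity of D, and c = (b^2 - D)/(4a) must be an integer >= a.
Enumerate a = 1..33, b in [-a, a]:
  a=1: (1, 0, 865)  [1]
  a=2: (2, 2, 433)  [1]
  a=3..4: none
  a=5: (5, 0, 173)  [1]
  a=6..9: none
  a=10: (10, 10, 89)  [1]
  a=11: (11, -4, 79), (11, 4, 79)  [2]
  a=12..16: none
  a=17: (17, -12, 53), (17, 12, 53)  [2]
  a=18: none
  a=19: (19, -6, 46), (19, 6, 46)  [2]
  a=20..21: none
  a=22: (22, -18, 43), (22, 18, 43)  [2]
  a=23: (23, -6, 38), (23, 6, 38)  [2]
  a=24..28: none
  a=29: (29, -22, 34), (29, 22, 34)  [2]
  a=30..33: none
Total reduced forms: 1 + 1 + 1 + 1 + 2 + 2 + 2 + 2 + 2 + 2 = 16
h = 16

16


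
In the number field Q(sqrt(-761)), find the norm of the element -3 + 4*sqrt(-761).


N(a + b*sqrt(d)) = a^2 - d*b^2
= (-3)^2 - (-761)*(4)^2
= 9 + 12176
= 12185

12185


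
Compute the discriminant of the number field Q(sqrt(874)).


For K = Q(sqrt(d)) with d squarefree: disc(K) = d if d = 1 mod 4, and disc(K) = 4d if d = 2 or 3 mod 4.
Here d = 874, and d mod 4 = 2.
d = 2 mod 4, not 1 (O_K = Z[sqrt(d)]), so disc(K) = 4d = 4 * (874) = 3496

3496


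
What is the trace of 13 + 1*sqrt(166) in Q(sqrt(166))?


Tr(a + b*sqrt(d)) = (a + b*sqrt(d)) + (a - b*sqrt(d)) = 2a
= 2 * (13)
= 26

26


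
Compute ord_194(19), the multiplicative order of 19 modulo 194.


We want ord_194(19), the smallest k >= 1 with 19^k = 1 mod 194.
n = 194 = 2 * 97, phi(194) = 96; the order divides phi(n).
Divisors of 96: 1, 2, 3, 4, 6, 8, 12, 16, 24, 32, 48, 96
Repeated squaring mod 194: 19^1 = 19, 19^2 = 167, 19^4 = 147, 19^8 = 75, 19^16 = 193, 19^32 = 1, 19^64 = 1
Test divisors in increasing order:
  k=1: 19^1 = 19 mod 194
  k=2: 19^2 = 167 mod 194
  k=3: 19^3 = 167 * 19 = 69 mod 194
  k=4: 19^4 = 147 mod 194
  k=6: 19^6 = 147 * 167 = 105 mod 194
  k=8: 19^8 = 75 mod 194
  k=12: 19^12 = 75 * 147 = 161 mod 194
  k=16: 19^16 = 193 mod 194
  k=24: 19^24 = 193 * 75 = 119 mod 194
  k=32: 19^32 = 1 mod 194  <- first divisor giving 1
Order = 32

32


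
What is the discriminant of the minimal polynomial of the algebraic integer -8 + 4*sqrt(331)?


The element -8 + 4*sqrt(331) has minimal polynomial:
x^2 + 16*x - 5232
Discriminant = (16)^2 - 4*(-5232)
= 256 + 20928
= 21184

21184


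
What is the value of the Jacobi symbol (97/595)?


Compute (97/595) via quadratic reciprocity:
  reciprocity: (97/595) -> +(595/97)
  reduce: (13/97)
  reciprocity: (13/97) -> +(97/13)
  reduce: (6/13)
  pull out 2: (2/13) = -1  (since 13 mod 8 = 5)
  reciprocity: (3/13) -> +(13/3)
  reduce: (1/3)
  (1/3) = 1
Product of signs = -1

-1


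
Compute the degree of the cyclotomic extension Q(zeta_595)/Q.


The degree equals Euler's totient phi(595).
595 = 5 * 7 * 17
phi(595) = 384

384


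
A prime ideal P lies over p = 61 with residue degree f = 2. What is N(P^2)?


N(P^a) = p^(a*f)
= 61^(2*2)
= 61^4
= 13845841

13845841


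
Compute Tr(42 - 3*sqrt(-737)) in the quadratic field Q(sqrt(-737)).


Tr(a + b*sqrt(d)) = (a + b*sqrt(d)) + (a - b*sqrt(d)) = 2a
= 2 * (42)
= 84

84


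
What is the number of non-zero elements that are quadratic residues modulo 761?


For prime p, the number of non-zero quadratic residues is (p-1)/2.
= (761-1)/2
= 380

380


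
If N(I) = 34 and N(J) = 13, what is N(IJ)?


N(IJ) = N(I) * N(J)
= 34 * 13
= 442

442


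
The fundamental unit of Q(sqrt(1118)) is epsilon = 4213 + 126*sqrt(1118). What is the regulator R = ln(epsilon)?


epsilon = 4213 + 126*sqrt(1118)
= 8425.9999
R = ln(8425.9999)
= 9.0391

9.0391


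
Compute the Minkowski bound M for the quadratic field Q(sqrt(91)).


d = 91, d mod 4 = 3, so disc(K) = 4d = 364; |disc(K)| = 364
Real quadratic field, so n = 2, s = r2 = 0, r1 = 2
M = (n!/n^n) * (4/pi)^s * sqrt(|disc(K)|) = (2!/2^2) * (4/pi)^0 * sqrt(364)
= 0.5 * 1.000000 * 19.078784
= 9.5394

9.5394


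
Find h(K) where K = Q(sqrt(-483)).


K = Q(sqrt(-483)). d mod 4 = 1, so D = disc(K) = d = -483
h(K) equals the number of primitive reduced positive-definite forms (a, b, c) = a*x^2 + b*x*y + c*y^2 with b^2 - 4ac = D,
where reduced means |b| <= a <= c, with b >= 0 whenever |b| = a or a = c, and primitive means gcd(a, b, c) = 1.
Reduced forces 3a^2 <= |D| = 483, so 1 <= a <= 12; b must have the parity of D, and c = (b^2 - D)/(4a) must be an integer >= a.
Enumerate a = 1..12, b in [-a, a]:
  a=1: (1, 1, 121)  [1]
  a=2: none
  a=3: (3, 3, 41)  [1]
  a=4..6: none
  a=7: (7, 7, 19)  [1]
  a=8..10: none
  a=11: (11, 1, 11)  [1]
  a=12: none
Total reduced forms: 1 + 1 + 1 + 1 = 4
h = 4

4


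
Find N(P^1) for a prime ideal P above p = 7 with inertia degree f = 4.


N(P^a) = p^(a*f)
= 7^(1*4)
= 7^4
= 2401

2401


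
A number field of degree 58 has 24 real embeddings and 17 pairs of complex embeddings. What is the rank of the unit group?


By Dirichlet's unit theorem:
rank = r1 + r2 - 1
= 24 + 17 - 1
= 40

40


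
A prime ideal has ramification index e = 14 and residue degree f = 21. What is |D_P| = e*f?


|D_P| = e * f
= 14 * 21
= 294

294


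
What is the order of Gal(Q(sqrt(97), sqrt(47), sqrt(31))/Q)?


The 3 square roots of distinct primes are multiplicatively independent over Q,
so [K:Q] = 2^3 and Gal(K/Q) is isomorphic to (Z/2Z)^3.
|Gal| = 2^3 = 8

8


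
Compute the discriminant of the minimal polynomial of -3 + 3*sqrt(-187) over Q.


The element -3 + 3*sqrt(-187) has minimal polynomial:
x^2 + 6*x + 1692
Discriminant = (6)^2 - 4*(1692)
= 36 - 6768
= -6732

-6732


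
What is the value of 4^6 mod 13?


p = 13 is prime and the exponent is (p-1)/2 = 6, so by Euler's criterion 4^6 = (4/13) = +1 or -1 mod 13.
Compute by square-and-multiply:
  6 = 4 + 2 (binary 110)
  Repeated squaring mod 13: 4^1 = 4, 4^2 = 3, 4^4 = 9
  4^6 = 4^4 * 4^2 = 9 * 3 mod 13
    9 * 3 = 27 = 1 mod 13
  4^6 = 1 mod 13
Result 1: 4 is a quadratic residue mod 13.
4^6 mod 13 = 1

1


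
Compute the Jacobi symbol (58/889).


Compute (58/889) via quadratic reciprocity:
  pull out 2: (2/889) = +1  (since 889 mod 8 = 1)
  reciprocity: (29/889) -> +(889/29)
  reduce: (19/29)
  reciprocity: (19/29) -> +(29/19)
  reduce: (10/19)
  pull out 2: (2/19) = -1  (since 19 mod 8 = 3)
  reciprocity: (5/19) -> +(19/5)
  reduce: (4/5)
  pull out 2: (2/5) = -1  (since 5 mod 8 = 5)
  pull out 2: (2/5) = -1  (since 5 mod 8 = 5)
  (1/5) = 1
Product of signs = -1

-1


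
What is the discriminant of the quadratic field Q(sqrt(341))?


For K = Q(sqrt(d)) with d squarefree: disc(K) = d if d = 1 mod 4, and disc(K) = 4d if d = 2 or 3 mod 4.
Here d = 341, and d mod 4 = 1.
d = 1 mod 4 (O_K = Z[(1+sqrt(d))/2]), so disc(K) = d = 341

341


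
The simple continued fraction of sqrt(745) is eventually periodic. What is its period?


Run the CF algorithm for sqrt(745).
a_0 = floor(sqrt(745)) = 27; set m_0=0, q_0=1.
Recurrence: m' = q*a - m,  q' = (d - m'^2)/q,  a' = floor((a_0 + m')/q').
  step 1: m=27, q=16, a=3
  step 2: m=21, q=19, a=2
  step 3: m=17, q=24, a=1
  step 4: m=7, q=29, a=1
  step 5: m=22, q=9, a=5
  step 6: m=23, q=24, a=2
  step 7: m=25, q=5, a=10
  step 8: m=25, q=24, a=2
  step 9: m=23, q=9, a=5
  step 10: m=22, q=29, a=1
  step 11: m=7, q=24, a=1
  step 12: m=17, q=19, a=2
  step 13: m=21, q=16, a=3
  step 14: m=27, q=1, a=54
a_14 = 2*a_0 = 54, so the period closes here.
sqrt(745) = [27; 3, 2, 1, 1, 5, 2, 10, 2, 5, 1, 1, 2, 3, 54]
Period length = 14

14


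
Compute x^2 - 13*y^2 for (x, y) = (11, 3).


x^2 - d*y^2
= 11^2 - 13*3^2
= 121 - 117
= 4

4


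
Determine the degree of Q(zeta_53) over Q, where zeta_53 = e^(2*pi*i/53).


The degree equals Euler's totient phi(53).
53 = 53
phi(53) = 52

52


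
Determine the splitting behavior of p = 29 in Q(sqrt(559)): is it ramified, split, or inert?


K = Q(sqrt(559)). Since d mod 4 = 3, disc(K) = 2236.
Check p | disc: 2236 mod 29 = 3.
p does not divide disc. Compute Legendre symbol (d/p):
8^((29-1)/2) mod 29 = -1
(d/p) = -1, so p is inert: (p) stays prime with e=1, f=2, g=1.
Therefore p is inert.

inert


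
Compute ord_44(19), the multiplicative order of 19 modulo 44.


We want ord_44(19), the smallest k >= 1 with 19^k = 1 mod 44.
n = 44 = 2^2 * 11, phi(44) = 20; the order divides phi(n).
Divisors of 20: 1, 2, 4, 5, 10, 20
Repeated squaring mod 44: 19^1 = 19, 19^2 = 9, 19^4 = 37, 19^8 = 5, 19^16 = 25
Test divisors in increasing order:
  k=1: 19^1 = 19 mod 44
  k=2: 19^2 = 9 mod 44
  k=4: 19^4 = 37 mod 44
  k=5: 19^5 = 37 * 19 = 43 mod 44
  k=10: 19^10 = 5 * 9 = 1 mod 44  <- first divisor giving 1
Order = 10

10


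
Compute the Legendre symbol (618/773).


p = 773 is prime, so compute (618/773) with the reciprocity algorithm (Jacobi-symbol steps: pull out 2s via (2/n), flip via reciprocity, reduce):
  pull out 2: (2/773) = -1  (since 773 mod 8 = 5)
  reciprocity: (309/773) -> +(773/309)
  reduce: (155/309)
  reciprocity: (155/309) -> +(309/155)
  reduce: (154/155)
  pull out 2: (2/155) = -1  (since 155 mod 8 = 3)
  reciprocity: (77/155) -> +(155/77)
  reduce: (1/77)
  (1/77) = 1
Product of signs = 1
(618/773) = 1

1


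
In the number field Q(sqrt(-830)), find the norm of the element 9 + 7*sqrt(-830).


N(a + b*sqrt(d)) = a^2 - d*b^2
= (9)^2 - (-830)*(7)^2
= 81 + 40670
= 40751

40751


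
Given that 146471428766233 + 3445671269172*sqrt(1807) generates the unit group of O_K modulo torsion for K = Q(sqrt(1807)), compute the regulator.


epsilon = 146471428766233 + 3445671269172*sqrt(1807)
= 2.9294e+14
R = ln(2.9294e+14)
= 33.3110

33.3110


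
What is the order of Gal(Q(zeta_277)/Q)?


|Gal(Q(zeta_277)/Q)| = phi(277)
= 276

276


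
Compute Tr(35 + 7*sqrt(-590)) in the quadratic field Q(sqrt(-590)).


Tr(a + b*sqrt(d)) = (a + b*sqrt(d)) + (a - b*sqrt(d)) = 2a
= 2 * (35)
= 70

70


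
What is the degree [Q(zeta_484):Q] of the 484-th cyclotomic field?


The degree equals Euler's totient phi(484).
484 = 2^2 * 11^2
phi(484) = 220

220


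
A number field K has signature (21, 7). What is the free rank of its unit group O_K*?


By Dirichlet's unit theorem:
rank = r1 + r2 - 1
= 21 + 7 - 1
= 27

27


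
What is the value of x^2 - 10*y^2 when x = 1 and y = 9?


x^2 - d*y^2
= 1^2 - 10*9^2
= 1 - 810
= -809

-809


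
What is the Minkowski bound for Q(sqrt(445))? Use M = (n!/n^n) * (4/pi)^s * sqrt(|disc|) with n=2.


d = 445, d mod 4 = 1, so disc(K) = d = 445; |disc(K)| = 445
Real quadratic field, so n = 2, s = r2 = 0, r1 = 2
M = (n!/n^n) * (4/pi)^s * sqrt(|disc(K)|) = (2!/2^2) * (4/pi)^0 * sqrt(445)
= 0.5 * 1.000000 * 21.095023
= 10.5475

10.5475


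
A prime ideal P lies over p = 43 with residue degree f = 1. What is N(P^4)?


N(P^a) = p^(a*f)
= 43^(4*1)
= 43^4
= 3418801

3418801


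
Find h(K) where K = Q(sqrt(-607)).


K = Q(sqrt(-607)). d mod 4 = 1, so D = disc(K) = d = -607
h(K) equals the number of primitive reduced positive-definite forms (a, b, c) = a*x^2 + b*x*y + c*y^2 with b^2 - 4ac = D,
where reduced means |b| <= a <= c, with b >= 0 whenever |b| = a or a = c, and primitive means gcd(a, b, c) = 1.
Reduced forces 3a^2 <= |D| = 607, so 1 <= a <= 14; b must have the parity of D, and c = (b^2 - D)/(4a) must be an integer >= a.
Enumerate a = 1..14, b in [-a, a]:
  a=1: (1, 1, 152)  [1]
  a=2: (2, -1, 76), (2, 1, 76)  [2]
  a=3: none
  a=4: (4, -1, 38), (4, 1, 38)  [2]
  a=5..6: none
  a=7: (7, -3, 22), (7, 3, 22)  [2]
  a=8: (8, -1, 19), (8, 1, 19)  [2]
  a=9..10: none
  a=11: (11, -3, 14), (11, 3, 14)  [2]
  a=12: none
  a=13: (13, -11, 14), (13, 11, 14)  [2]
  a=14: none
Total reduced forms: 1 + 2 + 2 + 2 + 2 + 2 + 2 = 13
h = 13

13


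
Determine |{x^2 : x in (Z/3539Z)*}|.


For prime p, the number of non-zero quadratic residues is (p-1)/2.
= (3539-1)/2
= 1769

1769


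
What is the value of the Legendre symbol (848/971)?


p = 971 is prime, so compute (848/971) with the reciprocity algorithm (Jacobi-symbol steps: pull out 2s via (2/n), flip via reciprocity, reduce):
  pull out 2: (2/971) = -1  (since 971 mod 8 = 3)
  pull out 2: (2/971) = -1  (since 971 mod 8 = 3)
  pull out 2: (2/971) = -1  (since 971 mod 8 = 3)
  pull out 2: (2/971) = -1  (since 971 mod 8 = 3)
  reciprocity: (53/971) -> +(971/53)
  reduce: (17/53)
  reciprocity: (17/53) -> +(53/17)
  reduce: (2/17)
  pull out 2: (2/17) = +1  (since 17 mod 8 = 1)
  (1/17) = 1
Product of signs = 1
(848/971) = 1

1


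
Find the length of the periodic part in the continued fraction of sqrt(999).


Run the CF algorithm for sqrt(999).
a_0 = floor(sqrt(999)) = 31; set m_0=0, q_0=1.
Recurrence: m' = q*a - m,  q' = (d - m'^2)/q,  a' = floor((a_0 + m')/q').
  step 1: m=31, q=38, a=1
  step 2: m=7, q=25, a=1
  step 3: m=18, q=27, a=1
  step 4: m=9, q=34, a=1
  step 5: m=25, q=11, a=5
  step 6: m=30, q=9, a=6
  step 7: m=24, q=47, a=1
  step 8: m=23, q=10, a=5
  step 9: m=27, q=27, a=2
  step 10: m=27, q=10, a=5
  step 11: m=23, q=47, a=1
  step 12: m=24, q=9, a=6
  step 13: m=30, q=11, a=5
  step 14: m=25, q=34, a=1
  step 15: m=9, q=27, a=1
  step 16: m=18, q=25, a=1
  step 17: m=7, q=38, a=1
  step 18: m=31, q=1, a=62
a_18 = 2*a_0 = 62, so the period closes here.
sqrt(999) = [31; 1, 1, 1, 1, 5, 6, 1, 5, 2, 5, 1, 6, 5, 1, 1, 1, 1, 62]
Period length = 18

18


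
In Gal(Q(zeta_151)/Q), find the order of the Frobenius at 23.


The Frobenius at p in Gal(Q(zeta_n)/Q) = (Z/nZ)* is the class of p, so its order is ord_151(23), the smallest k >= 1 with 23^k = 1 mod 151.
n = 151 = 151, phi(151) = 150; the order divides phi(n).
Divisors of 150: 1, 2, 3, 5, 6, 10, 15, 25, 30, 50, 75, 150
Repeated squaring mod 151: 23^1 = 23, 23^2 = 76, 23^4 = 38, 23^8 = 85, 23^16 = 128, 23^32 = 76, 23^64 = 38, 23^128 = 85
Test divisors in increasing order:
  k=1: 23^1 = 23 mod 151
  k=2: 23^2 = 76 mod 151
  k=3: 23^3 = 76 * 23 = 87 mod 151
  k=5: 23^5 = 38 * 23 = 119 mod 151
  k=6: 23^6 = 38 * 76 = 19 mod 151
  k=10: 23^10 = 85 * 76 = 118 mod 151
  k=15: 23^15 = 85 * 38 * 76 * 23 = 150 mod 151
  k=25: 23^25 = 128 * 85 * 23 = 33 mod 151
  k=30: 23^30 = 128 * 85 * 38 * 76 = 1 mod 151  <- first divisor giving 1
Order = 30

30


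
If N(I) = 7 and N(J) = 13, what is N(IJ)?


N(IJ) = N(I) * N(J)
= 7 * 13
= 91

91


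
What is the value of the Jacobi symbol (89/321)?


Compute (89/321) via quadratic reciprocity:
  reciprocity: (89/321) -> +(321/89)
  reduce: (54/89)
  pull out 2: (2/89) = +1  (since 89 mod 8 = 1)
  reciprocity: (27/89) -> +(89/27)
  reduce: (8/27)
  pull out 2: (2/27) = -1  (since 27 mod 8 = 3)
  pull out 2: (2/27) = -1  (since 27 mod 8 = 3)
  pull out 2: (2/27) = -1  (since 27 mod 8 = 3)
  (1/27) = 1
Product of signs = -1

-1


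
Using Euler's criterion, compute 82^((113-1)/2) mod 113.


p = 113 is prime and the exponent is (p-1)/2 = 56, so by Euler's criterion 82^56 = (82/113) = +1 or -1 mod 113.
Compute by square-and-multiply:
  56 = 32 + 16 + 8 (binary 111000)
  Repeated squaring mod 113: 82^1 = 82, 82^2 = 57, 82^4 = 85, 82^8 = 106, 82^16 = 49, 82^32 = 28
  82^56 = 82^32 * 82^16 * 82^8 = 28 * 49 * 106 mod 113
    28 * 49 = 1372 = 16 mod 113
    16 * 106 = 1696 = 1 mod 113
  82^56 = 1 mod 113
Result 1: 82 is a quadratic residue mod 113.
82^56 mod 113 = 1

1


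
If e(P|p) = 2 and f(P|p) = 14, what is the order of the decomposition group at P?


|D_P| = e * f
= 2 * 14
= 28

28


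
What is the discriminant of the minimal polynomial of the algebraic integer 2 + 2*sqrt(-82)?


The element 2 + 2*sqrt(-82) has minimal polynomial:
x^2 - 4*x + 332
Discriminant = (-4)^2 - 4*(332)
= 16 - 1328
= -1312

-1312


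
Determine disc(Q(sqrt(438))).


For K = Q(sqrt(d)) with d squarefree: disc(K) = d if d = 1 mod 4, and disc(K) = 4d if d = 2 or 3 mod 4.
Here d = 438, and d mod 4 = 2.
d = 2 mod 4, not 1 (O_K = Z[sqrt(d)]), so disc(K) = 4d = 4 * (438) = 1752

1752


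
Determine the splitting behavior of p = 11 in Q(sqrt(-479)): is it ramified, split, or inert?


K = Q(sqrt(-479)). Since d mod 4 = 1, disc(K) = -479.
Check p | disc: -479 mod 11 = 5.
p does not divide disc. Compute Legendre symbol (d/p):
5^((11-1)/2) mod 11 = 1
(d/p) = 1, so p splits: (p) = P*P' with e=1, f=1, g=2.
Therefore p is split.

split


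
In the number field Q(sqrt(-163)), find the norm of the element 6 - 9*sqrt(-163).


N(a + b*sqrt(d)) = a^2 - d*b^2
= (6)^2 - (-163)*(-9)^2
= 36 + 13203
= 13239

13239


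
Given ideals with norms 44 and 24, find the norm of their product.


N(IJ) = N(I) * N(J)
= 44 * 24
= 1056

1056


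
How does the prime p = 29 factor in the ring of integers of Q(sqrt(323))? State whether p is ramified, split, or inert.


K = Q(sqrt(323)). Since d mod 4 = 3, disc(K) = 1292.
Check p | disc: 1292 mod 29 = 16.
p does not divide disc. Compute Legendre symbol (d/p):
4^((29-1)/2) mod 29 = 1
(d/p) = 1, so p splits: (p) = P*P' with e=1, f=1, g=2.
Therefore p is split.

split


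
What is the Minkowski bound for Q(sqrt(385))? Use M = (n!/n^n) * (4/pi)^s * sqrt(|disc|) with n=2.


d = 385, d mod 4 = 1, so disc(K) = d = 385; |disc(K)| = 385
Real quadratic field, so n = 2, s = r2 = 0, r1 = 2
M = (n!/n^n) * (4/pi)^s * sqrt(|disc(K)|) = (2!/2^2) * (4/pi)^0 * sqrt(385)
= 0.5 * 1.000000 * 19.621417
= 9.8107

9.8107


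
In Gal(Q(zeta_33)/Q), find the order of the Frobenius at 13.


The Frobenius at p in Gal(Q(zeta_n)/Q) = (Z/nZ)* is the class of p, so its order is ord_33(13), the smallest k >= 1 with 13^k = 1 mod 33.
n = 33 = 3 * 11, phi(33) = 20; the order divides phi(n).
Divisors of 20: 1, 2, 4, 5, 10, 20
Repeated squaring mod 33: 13^1 = 13, 13^2 = 4, 13^4 = 16, 13^8 = 25, 13^16 = 31
Test divisors in increasing order:
  k=1: 13^1 = 13 mod 33
  k=2: 13^2 = 4 mod 33
  k=4: 13^4 = 16 mod 33
  k=5: 13^5 = 16 * 13 = 10 mod 33
  k=10: 13^10 = 25 * 4 = 1 mod 33  <- first divisor giving 1
Order = 10

10


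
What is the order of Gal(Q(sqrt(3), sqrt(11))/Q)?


The 2 square roots of distinct primes are multiplicatively independent over Q,
so [K:Q] = 2^2 and Gal(K/Q) is isomorphic to (Z/2Z)^2.
|Gal| = 2^2 = 4

4


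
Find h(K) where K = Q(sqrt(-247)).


K = Q(sqrt(-247)). d mod 4 = 1, so D = disc(K) = d = -247
h(K) equals the number of primitive reduced positive-definite forms (a, b, c) = a*x^2 + b*x*y + c*y^2 with b^2 - 4ac = D,
where reduced means |b| <= a <= c, with b >= 0 whenever |b| = a or a = c, and primitive means gcd(a, b, c) = 1.
Reduced forces 3a^2 <= |D| = 247, so 1 <= a <= 9; b must have the parity of D, and c = (b^2 - D)/(4a) must be an integer >= a.
Enumerate a = 1..9, b in [-a, a]:
  a=1: (1, 1, 62)  [1]
  a=2: (2, -1, 31), (2, 1, 31)  [2]
  a=3: none
  a=4: (4, -3, 16), (4, 3, 16)  [2]
  a=5..7: none
  a=8: (8, 3, 8)  [1]
  a=9: none
Total reduced forms: 1 + 2 + 2 + 1 = 6
h = 6

6
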